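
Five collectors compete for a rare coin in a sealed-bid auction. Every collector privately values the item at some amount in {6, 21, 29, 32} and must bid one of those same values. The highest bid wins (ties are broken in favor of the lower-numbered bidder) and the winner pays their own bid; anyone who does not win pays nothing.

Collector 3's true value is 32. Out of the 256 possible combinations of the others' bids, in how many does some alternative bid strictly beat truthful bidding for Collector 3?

Others bid (6, 6, 6, 6): truth gives 0; bid 21 gives 11 > 0. Violating.
Others bid (6, 6, 6, 21): truth gives 0; bid 21 gives 11 > 0. Violating.
Others bid (6, 6, 6, 29): truth gives 0; bid 29 gives 3 > 0. Violating.
Others bid (6, 6, 21, 6): truth gives 0; bid 21 gives 11 > 0. Violating.
Others bid (6, 6, 6, 32): truth gives 0; no alternative beats it.
Others bid (6, 6, 21, 32): truth gives 0; no alternative beats it.
(Checking all 256 profiles: 36 have a profitable deviation, 220 do not.)

36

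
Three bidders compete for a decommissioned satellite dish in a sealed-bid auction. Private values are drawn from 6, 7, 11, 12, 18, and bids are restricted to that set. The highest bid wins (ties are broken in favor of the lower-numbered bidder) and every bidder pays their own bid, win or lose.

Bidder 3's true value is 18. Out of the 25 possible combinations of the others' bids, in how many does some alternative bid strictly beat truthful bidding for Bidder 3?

18

Others bid (6, 6): truth gives 0; bid 7 gives 11 > 0. Violating.
Others bid (6, 7): truth gives 0; bid 11 gives 7 > 0. Violating.
Others bid (6, 11): truth gives 0; bid 12 gives 6 > 0. Violating.
Others bid (6, 18): truth gives -18; bid 6 gives -6 > -18. Violating.
Others bid (6, 12): truth gives 0; no alternative beats it.
Others bid (7, 12): truth gives 0; no alternative beats it.
(Checking all 25 profiles: 18 have a profitable deviation, 7 do not.)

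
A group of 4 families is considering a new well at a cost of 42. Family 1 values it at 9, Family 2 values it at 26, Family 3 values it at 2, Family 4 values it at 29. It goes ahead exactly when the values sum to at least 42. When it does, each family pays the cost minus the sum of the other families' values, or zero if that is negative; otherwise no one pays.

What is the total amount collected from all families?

Total value 66 ≥ cost 42, so it is built.
Family 1: others sum to 57; max(0, 42 - 57) = 0.
Family 2: others sum to 40; max(0, 42 - 40) = 2.
Family 3: others sum to 64; max(0, 42 - 64) = 0.
Family 4: others sum to 37; max(0, 42 - 37) = 5.
Total collected = 0 + 2 + 0 + 5 = 7.

7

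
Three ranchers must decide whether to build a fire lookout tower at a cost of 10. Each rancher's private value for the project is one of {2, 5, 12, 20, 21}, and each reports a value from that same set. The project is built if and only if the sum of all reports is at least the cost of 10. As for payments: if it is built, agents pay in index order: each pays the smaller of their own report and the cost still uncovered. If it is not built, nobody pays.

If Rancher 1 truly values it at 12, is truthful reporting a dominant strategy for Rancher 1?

Consider the case where Rancher 2 reports 2 and Rancher 3 reports 5.
Truthful report 12: project built, pays 10, utility 12 - 10 = 2.
Report 5 instead: project built, pays 5, utility 12 - 5 = 7.
Since 7 > 2, reporting 5 is strictly better here, so truthful reporting is not dominant.

No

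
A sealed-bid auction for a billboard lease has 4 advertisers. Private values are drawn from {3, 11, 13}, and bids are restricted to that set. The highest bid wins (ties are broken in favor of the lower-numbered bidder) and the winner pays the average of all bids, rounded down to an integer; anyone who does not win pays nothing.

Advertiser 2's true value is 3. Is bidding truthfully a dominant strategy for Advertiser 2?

Yes

Check each profile of the others' bids and compare truth against every alternative bid.
Others bid (3, 11, 11): truth gives 0, best alternative gives -6.
Others bid (3, 3, 11): truth gives 0, best alternative gives -4.
Others bid (3, 11, 3): truth gives 0, best alternative gives -4.
Others bid (3, 3, 3): truth gives 0, best alternative gives -2.
Others bid (3, 3, 13): truth gives 0, best alternative gives 0.
Others bid (3, 11, 13): truth gives 0, best alternative gives 0.
(Remaining 21 profiles checked similarly; truth is weakly best in each.)
In every case the truthful bid is at least as good as any alternative, so it is a dominant strategy.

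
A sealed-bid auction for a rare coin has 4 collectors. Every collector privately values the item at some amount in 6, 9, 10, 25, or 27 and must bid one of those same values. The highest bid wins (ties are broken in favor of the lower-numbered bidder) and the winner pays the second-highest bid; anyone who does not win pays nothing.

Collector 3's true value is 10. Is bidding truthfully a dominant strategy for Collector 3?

Yes

Check each profile of the others' bids and compare truth against every alternative bid.
Others bid (6, 6, 6): truth gives 4, best alternative gives 4.
Others bid (6, 6, 9): truth gives 1, best alternative gives 1.
Others bid (6, 9, 6): truth gives 1, best alternative gives 1.
Others bid (6, 9, 9): truth gives 1, best alternative gives 1.
Others bid (9, 6, 6): truth gives 1, best alternative gives 1.
Others bid (9, 6, 9): truth gives 1, best alternative gives 1.
(Remaining 119 profiles checked similarly; truth is weakly best in each.)
In every case the truthful bid is at least as good as any alternative, so it is a dominant strategy.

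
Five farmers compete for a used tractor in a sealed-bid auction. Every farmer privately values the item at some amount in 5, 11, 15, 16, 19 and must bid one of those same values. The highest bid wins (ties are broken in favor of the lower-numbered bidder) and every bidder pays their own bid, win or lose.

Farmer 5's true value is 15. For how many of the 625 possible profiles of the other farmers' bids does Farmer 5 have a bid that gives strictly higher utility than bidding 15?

610

Others bid (5, 5, 5, 5): truth gives 0; bid 11 gives 4 > 0. Violating.
Others bid (5, 5, 5, 15): truth gives -15; bid 16 gives -1 > -15. Violating.
Others bid (5, 5, 5, 16): truth gives -15; bid 19 gives -4 > -15. Violating.
Others bid (5, 5, 5, 19): truth gives -15; bid 5 gives -5 > -15. Violating.
Others bid (5, 5, 5, 11): truth gives 0; no alternative beats it.
Others bid (5, 5, 11, 5): truth gives 0; no alternative beats it.
(Checking all 625 profiles: 610 have a profitable deviation, 15 do not.)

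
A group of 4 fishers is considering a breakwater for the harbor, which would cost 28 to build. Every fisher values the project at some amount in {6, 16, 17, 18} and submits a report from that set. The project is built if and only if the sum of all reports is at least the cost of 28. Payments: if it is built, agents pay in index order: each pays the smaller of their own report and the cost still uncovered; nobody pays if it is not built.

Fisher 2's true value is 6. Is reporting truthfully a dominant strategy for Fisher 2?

Yes

Check each profile of the others' reports and compare truth against every alternative report.
Others report (6, 6, 6): truth gives 0, best alternative gives -10.
Others report (6, 6, 16): truth gives 0, best alternative gives -10.
Others report (6, 6, 17): truth gives 0, best alternative gives -10.
Others report (6, 6, 18): truth gives 0, best alternative gives -10.
Others report (6, 16, 6): truth gives 0, best alternative gives -10.
Others report (6, 16, 16): truth gives 0, best alternative gives -10.
(Remaining 58 profiles checked similarly; truth is weakly best in each.)
In every case the truthful report is at least as good as any alternative, so it is a dominant strategy.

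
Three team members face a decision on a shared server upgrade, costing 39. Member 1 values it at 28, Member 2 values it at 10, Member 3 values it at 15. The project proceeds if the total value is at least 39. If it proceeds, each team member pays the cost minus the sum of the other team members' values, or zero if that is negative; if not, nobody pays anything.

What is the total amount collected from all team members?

Total value 53 ≥ cost 39, so it is built.
Member 1: others sum to 25; max(0, 39 - 25) = 14.
Member 2: others sum to 43; max(0, 39 - 43) = 0.
Member 3: others sum to 38; max(0, 39 - 38) = 1.
Total collected = 14 + 0 + 1 = 15.

15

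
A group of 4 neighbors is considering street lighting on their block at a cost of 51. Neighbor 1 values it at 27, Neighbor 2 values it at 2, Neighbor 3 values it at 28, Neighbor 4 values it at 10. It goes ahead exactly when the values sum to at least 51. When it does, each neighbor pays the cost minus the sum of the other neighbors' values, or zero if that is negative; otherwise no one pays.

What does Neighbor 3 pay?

Total value 67 ≥ cost 51, so the project is built.
The other neighbors' values sum to 39.
Cost minus that sum is 51 - 39 = 12.

12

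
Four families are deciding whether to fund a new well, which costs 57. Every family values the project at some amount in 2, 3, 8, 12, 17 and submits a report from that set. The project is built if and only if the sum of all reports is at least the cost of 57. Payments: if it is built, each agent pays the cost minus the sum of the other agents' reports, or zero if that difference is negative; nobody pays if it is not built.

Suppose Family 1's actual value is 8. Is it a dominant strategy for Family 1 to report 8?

Check each profile of the others' reports and compare truth against every alternative report.
Others report (17, 17, 17): truth gives 2, best alternative gives 2.
Others report (2, 2, 2): truth gives 0, best alternative gives 0.
Others report (2, 2, 3): truth gives 0, best alternative gives 0.
Others report (2, 2, 8): truth gives 0, best alternative gives 0.
Others report (2, 2, 12): truth gives 0, best alternative gives 0.
Others report (2, 2, 17): truth gives 0, best alternative gives 0.
(Remaining 119 profiles checked similarly; truth is weakly best in each.)
In every case the truthful report is at least as good as any alternative, so it is a dominant strategy.

Yes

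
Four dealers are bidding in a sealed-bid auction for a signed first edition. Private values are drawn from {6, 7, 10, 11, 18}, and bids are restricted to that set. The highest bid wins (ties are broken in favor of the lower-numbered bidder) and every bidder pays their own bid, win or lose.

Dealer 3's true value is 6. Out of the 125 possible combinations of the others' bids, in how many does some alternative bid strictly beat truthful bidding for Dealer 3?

36

Others bid (6, 6, 6): truth gives -6; bid 7 gives -1 > -6. Violating.
Others bid (6, 6, 7): truth gives -6; bid 7 gives -1 > -6. Violating.
Others bid (6, 6, 10): truth gives -6; bid 10 gives -4 > -6. Violating.
Others bid (6, 6, 11): truth gives -6; bid 11 gives -5 > -6. Violating.
Others bid (6, 6, 18): truth gives -6; no alternative beats it.
Others bid (6, 7, 18): truth gives -6; no alternative beats it.
(Checking all 125 profiles: 36 have a profitable deviation, 89 do not.)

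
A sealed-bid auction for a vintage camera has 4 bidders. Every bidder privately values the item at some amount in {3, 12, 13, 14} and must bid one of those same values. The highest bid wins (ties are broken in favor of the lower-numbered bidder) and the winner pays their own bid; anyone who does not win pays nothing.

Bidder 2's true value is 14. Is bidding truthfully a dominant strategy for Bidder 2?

No

Consider the case where Bidder 1 bids 3, Bidder 3 bids 3 and Bidder 4 bids 3.
Truthful bid 14: wins, pays 14, utility 14 - 14 = 0.
Bid 12 instead: wins, pays 12, utility 14 - 12 = 2.
Since 2 > 0, bidding 12 is strictly better here, so truthful bidding is not dominant.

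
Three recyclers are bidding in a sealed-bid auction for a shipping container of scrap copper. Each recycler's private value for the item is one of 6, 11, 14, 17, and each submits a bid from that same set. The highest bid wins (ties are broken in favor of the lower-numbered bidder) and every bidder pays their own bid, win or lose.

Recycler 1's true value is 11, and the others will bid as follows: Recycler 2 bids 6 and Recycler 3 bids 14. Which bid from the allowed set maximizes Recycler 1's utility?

Bid 6: loses but pays 6, utility -6.
Bid 11: loses but pays 11, utility -11.
Bid 14: wins, pays 14, utility 11 - 14 = -3.
Bid 17: wins, pays 17, utility 11 - 17 = -6.
The best choice is 14 with utility -3.

14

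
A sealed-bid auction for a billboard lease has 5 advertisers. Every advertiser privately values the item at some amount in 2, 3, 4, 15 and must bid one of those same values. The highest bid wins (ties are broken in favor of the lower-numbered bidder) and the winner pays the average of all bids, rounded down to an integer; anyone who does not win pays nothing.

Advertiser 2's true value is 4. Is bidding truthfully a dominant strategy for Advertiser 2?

No

Consider the case where Advertiser 1 bids 2, Advertiser 3 bids 3, Advertiser 4 bids 3 and Advertiser 5 bids 3.
Truthful bid 4: wins, pays 3, utility 4 - 3 = 1.
Bid 3 instead: wins, pays 2, utility 4 - 2 = 2.
Since 2 > 1, bidding 3 is strictly better here, so truthful bidding is not dominant.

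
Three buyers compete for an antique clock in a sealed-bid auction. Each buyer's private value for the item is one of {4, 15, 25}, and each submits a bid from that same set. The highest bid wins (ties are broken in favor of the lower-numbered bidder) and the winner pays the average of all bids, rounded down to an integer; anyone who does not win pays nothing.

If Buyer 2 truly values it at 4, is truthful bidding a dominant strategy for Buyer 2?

Check each profile of the others' bids and compare truth against every alternative bid.
Others bid (4, 15): truth gives 0, best alternative gives -7.
Others bid (4, 4): truth gives 0, best alternative gives -3.
Others bid (4, 25): truth gives 0, best alternative gives 0.
Others bid (15, 4): truth gives 0, best alternative gives 0.
Others bid (15, 15): truth gives 0, best alternative gives 0.
Others bid (15, 25): truth gives 0, best alternative gives 0.
(Remaining 3 profiles checked similarly; truth is weakly best in each.)
In every case the truthful bid is at least as good as any alternative, so it is a dominant strategy.

Yes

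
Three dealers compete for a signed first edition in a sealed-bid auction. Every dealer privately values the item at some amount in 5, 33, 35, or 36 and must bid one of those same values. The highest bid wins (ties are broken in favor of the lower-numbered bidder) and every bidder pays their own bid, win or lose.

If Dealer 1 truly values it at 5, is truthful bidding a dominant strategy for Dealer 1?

Check each profile of the others' bids and compare truth against every alternative bid.
Others bid (5, 5): truth gives 0, best alternative gives -28.
Others bid (5, 36): truth gives -5, best alternative gives -31.
Others bid (33, 36): truth gives -5, best alternative gives -31.
Others bid (35, 36): truth gives -5, best alternative gives -31.
Others bid (36, 5): truth gives -5, best alternative gives -31.
Others bid (36, 33): truth gives -5, best alternative gives -31.
(Remaining 10 profiles checked similarly; truth is weakly best in each.)
In every case the truthful bid is at least as good as any alternative, so it is a dominant strategy.

Yes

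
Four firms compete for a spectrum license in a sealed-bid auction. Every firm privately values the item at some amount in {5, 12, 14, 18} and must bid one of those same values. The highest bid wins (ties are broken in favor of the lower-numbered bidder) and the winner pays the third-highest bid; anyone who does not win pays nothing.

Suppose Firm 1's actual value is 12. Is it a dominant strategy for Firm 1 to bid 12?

No

Consider the case where Firm 2 bids 5, Firm 3 bids 5 and Firm 4 bids 14.
Truthful bid 12: loses, pays 0, utility 0.
Bid 14 instead: wins, pays 5, utility 12 - 5 = 7.
Since 7 > 0, bidding 14 is strictly better here, so truthful bidding is not dominant.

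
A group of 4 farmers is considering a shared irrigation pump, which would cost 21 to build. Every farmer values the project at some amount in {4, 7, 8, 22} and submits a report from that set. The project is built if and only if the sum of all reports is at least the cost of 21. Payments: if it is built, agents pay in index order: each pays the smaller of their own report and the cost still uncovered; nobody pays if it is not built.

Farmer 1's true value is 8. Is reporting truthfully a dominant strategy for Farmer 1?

No

Consider the case where Farmer 2 reports 4, Farmer 3 reports 4 and Farmer 4 reports 7.
Truthful report 8: project built, pays 8, utility 8 - 8 = 0.
Report 7 instead: project built, pays 7, utility 8 - 7 = 1.
Since 1 > 0, reporting 7 is strictly better here, so truthful reporting is not dominant.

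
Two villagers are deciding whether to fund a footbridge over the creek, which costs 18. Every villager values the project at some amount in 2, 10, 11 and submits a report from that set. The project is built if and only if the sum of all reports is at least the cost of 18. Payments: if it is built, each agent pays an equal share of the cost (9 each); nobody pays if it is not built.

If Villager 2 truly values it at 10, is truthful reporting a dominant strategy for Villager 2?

Yes

Check each profile of the others' reports and compare truth against every alternative report.
Others report (10): truth gives 1, best alternative gives 1.
Others report (11): truth gives 1, best alternative gives 1.
Others report (2): truth gives 0, best alternative gives 0.
In every case the truthful report is at least as good as any alternative, so it is a dominant strategy.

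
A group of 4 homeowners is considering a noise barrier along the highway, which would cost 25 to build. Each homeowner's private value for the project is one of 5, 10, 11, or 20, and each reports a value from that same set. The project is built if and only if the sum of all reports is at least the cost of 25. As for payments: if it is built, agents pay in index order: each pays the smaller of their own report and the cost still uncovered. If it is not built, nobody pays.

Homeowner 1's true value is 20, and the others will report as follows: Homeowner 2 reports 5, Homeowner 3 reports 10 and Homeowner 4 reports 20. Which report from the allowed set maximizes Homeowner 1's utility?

Report 5: project built, pays 5, utility 20 - 5 = 15.
Report 10: project built, pays 10, utility 20 - 10 = 10.
Report 11: project built, pays 11, utility 20 - 11 = 9.
Report 20: project built, pays 20, utility 20 - 20 = 0.
The best choice is 5 with utility 15.

5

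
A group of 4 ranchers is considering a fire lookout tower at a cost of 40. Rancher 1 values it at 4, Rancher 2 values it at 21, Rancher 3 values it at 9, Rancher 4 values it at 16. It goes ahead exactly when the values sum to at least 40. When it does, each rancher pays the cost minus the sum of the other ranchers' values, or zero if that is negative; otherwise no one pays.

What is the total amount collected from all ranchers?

Total value 50 ≥ cost 40, so it is built.
Rancher 1: others sum to 46; max(0, 40 - 46) = 0.
Rancher 2: others sum to 29; max(0, 40 - 29) = 11.
Rancher 3: others sum to 41; max(0, 40 - 41) = 0.
Rancher 4: others sum to 34; max(0, 40 - 34) = 6.
Total collected = 0 + 11 + 0 + 6 = 17.

17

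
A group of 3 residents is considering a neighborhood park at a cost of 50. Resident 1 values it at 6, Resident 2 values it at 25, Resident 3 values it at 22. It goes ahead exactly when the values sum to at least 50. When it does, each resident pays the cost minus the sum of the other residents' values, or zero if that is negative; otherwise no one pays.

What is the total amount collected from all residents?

44

Total value 53 ≥ cost 50, so it is built.
Resident 1: others sum to 47; max(0, 50 - 47) = 3.
Resident 2: others sum to 28; max(0, 50 - 28) = 22.
Resident 3: others sum to 31; max(0, 50 - 31) = 19.
Total collected = 3 + 22 + 19 = 44.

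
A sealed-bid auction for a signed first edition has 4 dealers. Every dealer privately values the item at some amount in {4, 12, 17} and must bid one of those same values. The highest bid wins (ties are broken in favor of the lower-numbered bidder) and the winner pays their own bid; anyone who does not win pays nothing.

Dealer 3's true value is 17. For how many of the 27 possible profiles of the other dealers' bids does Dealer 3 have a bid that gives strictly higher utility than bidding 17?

Others bid (4, 4, 4): truth gives 0; bid 12 gives 5 > 0. Violating.
Others bid (4, 4, 12): truth gives 0; bid 12 gives 5 > 0. Violating.
Others bid (4, 4, 17): truth gives 0; no alternative beats it.
Others bid (4, 12, 4): truth gives 0; no alternative beats it.
(Checking all 27 profiles: 2 have a profitable deviation, 25 do not.)

2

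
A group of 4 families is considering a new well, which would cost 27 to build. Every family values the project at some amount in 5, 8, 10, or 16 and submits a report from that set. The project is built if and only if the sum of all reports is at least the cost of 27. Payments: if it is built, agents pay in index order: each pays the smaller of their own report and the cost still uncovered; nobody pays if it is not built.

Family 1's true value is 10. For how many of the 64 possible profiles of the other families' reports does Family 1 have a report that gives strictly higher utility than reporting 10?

Others report (5, 5, 10): truth gives 0; report 8 gives 2 > 0. Violating.
Others report (5, 5, 16): truth gives 0; report 5 gives 5 > 0. Violating.
Others report (5, 8, 8): truth gives 0; report 8 gives 2 > 0. Violating.
Others report (5, 8, 10): truth gives 0; report 5 gives 5 > 0. Violating.
Others report (5, 5, 5): truth gives 0; no alternative beats it.
Others report (5, 5, 8): truth gives 0; no alternative beats it.
(Checking all 64 profiles: 60 have a profitable deviation, 4 do not.)

60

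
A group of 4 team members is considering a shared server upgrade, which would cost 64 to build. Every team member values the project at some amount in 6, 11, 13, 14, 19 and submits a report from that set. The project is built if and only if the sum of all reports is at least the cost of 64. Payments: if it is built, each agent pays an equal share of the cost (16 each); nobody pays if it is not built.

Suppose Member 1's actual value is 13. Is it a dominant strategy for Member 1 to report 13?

Consider the case where Member 2 reports 13, Member 3 reports 19 and Member 4 reports 19.
Truthful report 13: project built, pays 16, utility 13 - 16 = -3.
Report 6 instead: project not built, utility 0.
Since 0 > -3, reporting 6 is strictly better here, so truthful reporting is not dominant.

No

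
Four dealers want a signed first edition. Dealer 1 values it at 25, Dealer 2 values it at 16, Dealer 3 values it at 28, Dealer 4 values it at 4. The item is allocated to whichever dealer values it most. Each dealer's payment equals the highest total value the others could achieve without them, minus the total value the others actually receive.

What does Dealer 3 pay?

25

Dealer 3 has the highest value and receives the item.
Without Dealer 3, the item would go to the next-highest value, 25, so the others could achieve 25.
With Dealer 3 present and winning, the others receive nothing, so their total is 0.
Payment = 25 - 0 = 25.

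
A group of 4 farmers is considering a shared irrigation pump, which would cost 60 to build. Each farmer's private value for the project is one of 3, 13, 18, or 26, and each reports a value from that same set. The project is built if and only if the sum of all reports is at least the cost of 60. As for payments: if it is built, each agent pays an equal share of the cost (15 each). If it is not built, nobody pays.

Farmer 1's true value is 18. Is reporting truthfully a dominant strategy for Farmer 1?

No

Consider the case where Farmer 2 reports 3, Farmer 3 reports 13 and Farmer 4 reports 18.
Truthful report 18: project not built, utility 0.
Report 26 instead: project built, pays 15, utility 18 - 15 = 3.
Since 3 > 0, reporting 26 is strictly better here, so truthful reporting is not dominant.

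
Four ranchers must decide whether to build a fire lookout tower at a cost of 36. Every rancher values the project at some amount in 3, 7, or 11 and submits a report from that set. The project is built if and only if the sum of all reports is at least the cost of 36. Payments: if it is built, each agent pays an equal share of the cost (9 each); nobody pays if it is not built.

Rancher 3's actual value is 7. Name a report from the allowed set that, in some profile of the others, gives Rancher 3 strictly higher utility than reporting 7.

3

Suppose Rancher 1 reports 7, Rancher 2 reports 11 and Rancher 4 reports 11.
Report 7: project built, pays 9, utility 7 - 9 = -2.
Report 3: project not built, utility 0.
So reporting 3 beats truth here (0 > -2).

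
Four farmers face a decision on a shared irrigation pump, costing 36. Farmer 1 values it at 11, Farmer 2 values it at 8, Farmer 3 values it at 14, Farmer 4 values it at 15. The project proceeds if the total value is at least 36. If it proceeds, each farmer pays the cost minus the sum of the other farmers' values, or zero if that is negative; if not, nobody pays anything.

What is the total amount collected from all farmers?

5

Total value 48 ≥ cost 36, so it is built.
Farmer 1: others sum to 37; max(0, 36 - 37) = 0.
Farmer 2: others sum to 40; max(0, 36 - 40) = 0.
Farmer 3: others sum to 34; max(0, 36 - 34) = 2.
Farmer 4: others sum to 33; max(0, 36 - 33) = 3.
Total collected = 0 + 0 + 2 + 3 = 5.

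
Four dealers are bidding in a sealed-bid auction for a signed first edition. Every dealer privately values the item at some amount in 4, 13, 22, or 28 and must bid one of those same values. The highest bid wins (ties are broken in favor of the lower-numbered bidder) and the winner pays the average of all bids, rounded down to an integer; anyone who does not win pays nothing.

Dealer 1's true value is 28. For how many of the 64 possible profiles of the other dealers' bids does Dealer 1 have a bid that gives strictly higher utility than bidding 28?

27

Others bid (4, 4, 4): truth gives 18; bid 4 gives 24 > 18. Violating.
Others bid (4, 4, 13): truth gives 16; bid 13 gives 20 > 16. Violating.
Others bid (4, 4, 22): truth gives 14; bid 22 gives 15 > 14. Violating.
Others bid (4, 13, 4): truth gives 16; bid 13 gives 20 > 16. Violating.
Others bid (4, 4, 28): truth gives 12; no alternative beats it.
Others bid (4, 13, 28): truth gives 10; no alternative beats it.
(Checking all 64 profiles: 27 have a profitable deviation, 37 do not.)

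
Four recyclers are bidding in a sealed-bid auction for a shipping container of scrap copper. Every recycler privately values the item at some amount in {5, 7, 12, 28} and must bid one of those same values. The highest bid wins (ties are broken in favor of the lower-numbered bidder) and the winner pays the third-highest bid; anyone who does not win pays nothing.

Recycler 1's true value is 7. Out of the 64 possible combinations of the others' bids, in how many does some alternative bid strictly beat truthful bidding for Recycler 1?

6

Others bid (5, 5, 12): truth gives 0; bid 12 gives 2 > 0. Violating.
Others bid (5, 5, 28): truth gives 0; bid 28 gives 2 > 0. Violating.
Others bid (5, 12, 5): truth gives 0; bid 12 gives 2 > 0. Violating.
Others bid (5, 28, 5): truth gives 0; bid 28 gives 2 > 0. Violating.
Others bid (5, 5, 5): truth gives 2; no alternative beats it.
Others bid (5, 5, 7): truth gives 2; no alternative beats it.
(Checking all 64 profiles: 6 have a profitable deviation, 58 do not.)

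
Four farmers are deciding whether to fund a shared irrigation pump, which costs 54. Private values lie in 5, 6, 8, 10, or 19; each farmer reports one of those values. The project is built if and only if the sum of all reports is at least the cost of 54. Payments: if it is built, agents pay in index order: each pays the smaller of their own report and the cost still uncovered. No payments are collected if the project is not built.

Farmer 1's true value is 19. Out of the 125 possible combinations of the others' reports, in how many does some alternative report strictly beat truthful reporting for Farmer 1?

Others report (6, 19, 19): truth gives 0; report 10 gives 9 > 0. Violating.
Others report (8, 19, 19): truth gives 0; report 8 gives 11 > 0. Violating.
Others report (10, 19, 19): truth gives 0; report 6 gives 13 > 0. Violating.
Others report (19, 6, 19): truth gives 0; report 10 gives 9 > 0. Violating.
Others report (5, 5, 5): truth gives 0; no alternative beats it.
Others report (5, 5, 6): truth gives 0; no alternative beats it.
(Checking all 125 profiles: 10 have a profitable deviation, 115 do not.)

10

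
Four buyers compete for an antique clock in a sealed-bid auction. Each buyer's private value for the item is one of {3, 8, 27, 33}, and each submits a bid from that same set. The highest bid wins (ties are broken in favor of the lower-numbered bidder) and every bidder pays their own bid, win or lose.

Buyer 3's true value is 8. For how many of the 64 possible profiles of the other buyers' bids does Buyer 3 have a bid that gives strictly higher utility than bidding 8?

Others bid (3, 3, 27): truth gives -8; bid 3 gives -3 > -8. Violating.
Others bid (3, 3, 33): truth gives -8; bid 3 gives -3 > -8. Violating.
Others bid (3, 8, 3): truth gives -8; bid 3 gives -3 > -8. Violating.
Others bid (3, 8, 8): truth gives -8; bid 3 gives -3 > -8. Violating.
Others bid (3, 3, 3): truth gives 0; no alternative beats it.
Others bid (3, 3, 8): truth gives 0; no alternative beats it.
(Checking all 64 profiles: 62 have a profitable deviation, 2 do not.)

62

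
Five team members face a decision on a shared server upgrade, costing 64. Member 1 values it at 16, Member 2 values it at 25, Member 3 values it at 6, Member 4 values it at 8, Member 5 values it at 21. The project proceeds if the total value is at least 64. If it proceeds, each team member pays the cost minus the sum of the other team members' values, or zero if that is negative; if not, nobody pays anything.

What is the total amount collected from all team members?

26

Total value 76 ≥ cost 64, so it is built.
Member 1: others sum to 60; max(0, 64 - 60) = 4.
Member 2: others sum to 51; max(0, 64 - 51) = 13.
Member 3: others sum to 70; max(0, 64 - 70) = 0.
Member 4: others sum to 68; max(0, 64 - 68) = 0.
Member 5: others sum to 55; max(0, 64 - 55) = 9.
Total collected = 4 + 13 + 0 + 0 + 9 = 26.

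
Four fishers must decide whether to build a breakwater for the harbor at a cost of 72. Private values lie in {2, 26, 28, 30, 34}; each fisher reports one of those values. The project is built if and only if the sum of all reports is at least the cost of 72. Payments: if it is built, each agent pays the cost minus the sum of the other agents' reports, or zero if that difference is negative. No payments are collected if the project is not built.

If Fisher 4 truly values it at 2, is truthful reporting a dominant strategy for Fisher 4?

Check each profile of the others' reports and compare truth against every alternative report.
Others report (2, 26, 26): truth gives 0, best alternative gives -16.
Others report (26, 2, 26): truth gives 0, best alternative gives -16.
Others report (26, 26, 2): truth gives 0, best alternative gives -16.
Others report (2, 26, 28): truth gives 0, best alternative gives -14.
Others report (2, 28, 26): truth gives 0, best alternative gives -14.
Others report (26, 2, 28): truth gives 0, best alternative gives -14.
(Remaining 119 profiles checked similarly; truth is weakly best in each.)
In every case the truthful report is at least as good as any alternative, so it is a dominant strategy.

Yes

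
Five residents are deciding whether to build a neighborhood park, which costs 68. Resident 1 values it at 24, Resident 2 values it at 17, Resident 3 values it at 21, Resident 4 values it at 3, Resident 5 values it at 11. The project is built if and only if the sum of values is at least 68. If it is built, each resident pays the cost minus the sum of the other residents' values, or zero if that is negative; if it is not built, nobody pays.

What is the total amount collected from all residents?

Total value 76 ≥ cost 68, so it is built.
Resident 1: others sum to 52; max(0, 68 - 52) = 16.
Resident 2: others sum to 59; max(0, 68 - 59) = 9.
Resident 3: others sum to 55; max(0, 68 - 55) = 13.
Resident 4: others sum to 73; max(0, 68 - 73) = 0.
Resident 5: others sum to 65; max(0, 68 - 65) = 3.
Total collected = 16 + 9 + 13 + 0 + 3 = 41.

41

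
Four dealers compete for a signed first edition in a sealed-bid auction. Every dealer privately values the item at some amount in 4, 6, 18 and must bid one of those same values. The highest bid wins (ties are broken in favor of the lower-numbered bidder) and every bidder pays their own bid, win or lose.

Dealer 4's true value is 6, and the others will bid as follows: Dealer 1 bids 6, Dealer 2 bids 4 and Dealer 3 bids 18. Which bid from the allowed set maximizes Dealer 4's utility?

Bid 4: loses but pays 4, utility -4.
Bid 6: loses but pays 6, utility -6.
Bid 18: loses but pays 18, utility -18.
The best choice is 4 with utility -4.

4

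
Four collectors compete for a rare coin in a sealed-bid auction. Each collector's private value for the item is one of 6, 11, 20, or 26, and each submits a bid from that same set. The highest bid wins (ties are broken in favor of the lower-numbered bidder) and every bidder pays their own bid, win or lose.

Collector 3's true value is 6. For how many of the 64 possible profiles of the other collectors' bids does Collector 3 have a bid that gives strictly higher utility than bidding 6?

2

Others bid (6, 6, 6): truth gives -6; bid 11 gives -5 > -6. Violating.
Others bid (6, 6, 11): truth gives -6; bid 11 gives -5 > -6. Violating.
Others bid (6, 6, 20): truth gives -6; no alternative beats it.
Others bid (6, 6, 26): truth gives -6; no alternative beats it.
(Checking all 64 profiles: 2 have a profitable deviation, 62 do not.)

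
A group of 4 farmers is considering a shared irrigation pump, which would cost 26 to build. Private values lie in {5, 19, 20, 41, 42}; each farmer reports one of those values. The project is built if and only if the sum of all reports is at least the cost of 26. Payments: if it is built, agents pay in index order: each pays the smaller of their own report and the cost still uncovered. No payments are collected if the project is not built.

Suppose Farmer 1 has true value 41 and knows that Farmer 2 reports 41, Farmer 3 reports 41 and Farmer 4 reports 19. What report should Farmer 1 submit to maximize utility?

5

Report 5: project built, pays 5, utility 41 - 5 = 36.
Report 19: project built, pays 19, utility 41 - 19 = 22.
Report 20: project built, pays 20, utility 41 - 20 = 21.
Report 41: project built, pays 26, utility 41 - 26 = 15.
Report 42: project built, pays 26, utility 41 - 26 = 15.
The best choice is 5 with utility 36.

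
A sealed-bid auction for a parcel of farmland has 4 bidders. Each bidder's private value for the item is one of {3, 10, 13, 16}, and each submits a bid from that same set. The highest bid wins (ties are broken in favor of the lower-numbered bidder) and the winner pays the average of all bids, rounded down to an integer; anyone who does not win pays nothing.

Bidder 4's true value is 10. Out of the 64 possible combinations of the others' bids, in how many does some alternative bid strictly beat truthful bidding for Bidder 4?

9

Others bid (3, 3, 10): truth gives 0; bid 13 gives 3 > 0. Violating.
Others bid (3, 3, 13): truth gives 0; bid 16 gives 2 > 0. Violating.
Others bid (3, 10, 3): truth gives 0; bid 13 gives 3 > 0. Violating.
Others bid (3, 10, 10): truth gives 0; bid 13 gives 1 > 0. Violating.
Others bid (3, 3, 3): truth gives 6; no alternative beats it.
Others bid (3, 3, 16): truth gives 0; no alternative beats it.
(Checking all 64 profiles: 9 have a profitable deviation, 55 do not.)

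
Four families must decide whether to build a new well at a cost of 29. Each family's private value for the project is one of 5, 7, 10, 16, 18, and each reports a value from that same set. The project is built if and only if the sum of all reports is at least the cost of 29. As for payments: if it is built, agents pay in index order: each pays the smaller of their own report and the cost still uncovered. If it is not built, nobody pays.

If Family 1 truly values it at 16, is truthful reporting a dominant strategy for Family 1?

Consider the case where Family 2 reports 5, Family 3 reports 5 and Family 4 reports 10.
Truthful report 16: project built, pays 16, utility 16 - 16 = 0.
Report 10 instead: project built, pays 10, utility 16 - 10 = 6.
Since 6 > 0, reporting 10 is strictly better here, so truthful reporting is not dominant.

No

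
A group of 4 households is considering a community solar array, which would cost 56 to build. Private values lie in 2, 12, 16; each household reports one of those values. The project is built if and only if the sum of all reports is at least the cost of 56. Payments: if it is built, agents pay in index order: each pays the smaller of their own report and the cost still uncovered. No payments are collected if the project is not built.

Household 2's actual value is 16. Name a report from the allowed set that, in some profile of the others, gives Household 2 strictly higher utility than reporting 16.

Suppose Household 1 reports 12, Household 3 reports 16 and Household 4 reports 16.
Report 16: project built, pays 16, utility 16 - 16 = 0.
Report 12: project built, pays 12, utility 16 - 12 = 4.
So reporting 12 beats truth here (4 > 0).

12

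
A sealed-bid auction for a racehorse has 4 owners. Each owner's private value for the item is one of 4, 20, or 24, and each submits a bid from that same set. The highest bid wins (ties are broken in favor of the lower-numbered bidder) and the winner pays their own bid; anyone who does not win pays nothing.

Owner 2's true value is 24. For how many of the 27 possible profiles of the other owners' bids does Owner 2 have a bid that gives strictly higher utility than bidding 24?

Others bid (4, 4, 4): truth gives 0; bid 20 gives 4 > 0. Violating.
Others bid (4, 4, 20): truth gives 0; bid 20 gives 4 > 0. Violating.
Others bid (4, 20, 4): truth gives 0; bid 20 gives 4 > 0. Violating.
Others bid (4, 20, 20): truth gives 0; bid 20 gives 4 > 0. Violating.
Others bid (4, 4, 24): truth gives 0; no alternative beats it.
Others bid (4, 20, 24): truth gives 0; no alternative beats it.
(Checking all 27 profiles: 4 have a profitable deviation, 23 do not.)

4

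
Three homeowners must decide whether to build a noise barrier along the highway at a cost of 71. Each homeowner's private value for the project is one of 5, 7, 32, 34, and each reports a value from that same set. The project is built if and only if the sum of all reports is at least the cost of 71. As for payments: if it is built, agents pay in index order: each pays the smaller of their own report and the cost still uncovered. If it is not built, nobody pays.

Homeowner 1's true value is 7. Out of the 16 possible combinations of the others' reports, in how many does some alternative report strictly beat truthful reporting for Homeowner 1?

Others report (32, 34): truth gives 0; report 5 gives 2 > 0. Violating.
Others report (34, 32): truth gives 0; report 5 gives 2 > 0. Violating.
Others report (34, 34): truth gives 0; report 5 gives 2 > 0. Violating.
Others report (5, 5): truth gives 0; no alternative beats it.
Others report (5, 7): truth gives 0; no alternative beats it.
(Checking all 16 profiles: 3 have a profitable deviation, 13 do not.)

3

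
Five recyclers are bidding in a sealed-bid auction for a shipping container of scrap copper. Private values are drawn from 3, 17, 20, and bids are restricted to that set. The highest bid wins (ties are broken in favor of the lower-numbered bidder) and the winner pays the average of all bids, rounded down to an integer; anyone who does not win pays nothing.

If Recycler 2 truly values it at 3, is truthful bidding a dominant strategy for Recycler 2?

Check each profile of the others' bids and compare truth against every alternative bid.
Others bid (3, 17, 17, 17): truth gives 0, best alternative gives -11.
Others bid (3, 3, 17, 17): truth gives 0, best alternative gives -8.
Others bid (3, 17, 3, 17): truth gives 0, best alternative gives -8.
Others bid (3, 17, 17, 3): truth gives 0, best alternative gives -8.
Others bid (3, 3, 3, 17): truth gives 0, best alternative gives -5.
Others bid (3, 3, 17, 3): truth gives 0, best alternative gives -5.
(Remaining 75 profiles checked similarly; truth is weakly best in each.)
In every case the truthful bid is at least as good as any alternative, so it is a dominant strategy.

Yes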